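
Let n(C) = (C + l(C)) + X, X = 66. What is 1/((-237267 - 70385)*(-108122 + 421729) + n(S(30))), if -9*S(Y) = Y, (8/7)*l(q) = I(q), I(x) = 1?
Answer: -24/2315563696811 ≈ -1.0365e-11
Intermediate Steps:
l(q) = 7/8 (l(q) = (7/8)*1 = 7/8)
S(Y) = -Y/9
n(C) = 535/8 + C (n(C) = (C + 7/8) + 66 = (7/8 + C) + 66 = 535/8 + C)
1/((-237267 - 70385)*(-108122 + 421729) + n(S(30))) = 1/((-237267 - 70385)*(-108122 + 421729) + (535/8 - ⅑*30)) = 1/(-307652*313607 + (535/8 - 10/3)) = 1/(-96481820764 + 1525/24) = 1/(-2315563696811/24) = -24/2315563696811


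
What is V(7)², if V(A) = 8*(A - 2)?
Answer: 1600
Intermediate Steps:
V(A) = -16 + 8*A (V(A) = 8*(-2 + A) = -16 + 8*A)
V(7)² = (-16 + 8*7)² = (-16 + 56)² = 40² = 1600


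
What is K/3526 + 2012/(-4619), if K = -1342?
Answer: -6646505/8143297 ≈ -0.81619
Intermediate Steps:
K/3526 + 2012/(-4619) = -1342/3526 + 2012/(-4619) = -1342*1/3526 + 2012*(-1/4619) = -671/1763 - 2012/4619 = -6646505/8143297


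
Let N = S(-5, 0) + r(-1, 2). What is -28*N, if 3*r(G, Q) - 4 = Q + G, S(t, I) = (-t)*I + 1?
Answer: -224/3 ≈ -74.667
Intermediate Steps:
S(t, I) = 1 - I*t (S(t, I) = -I*t + 1 = 1 - I*t)
r(G, Q) = 4/3 + G/3 + Q/3 (r(G, Q) = 4/3 + (Q + G)/3 = 4/3 + (G + Q)/3 = 4/3 + (G/3 + Q/3) = 4/3 + G/3 + Q/3)
N = 8/3 (N = (1 - 1*0*(-5)) + (4/3 + (⅓)*(-1) + (⅓)*2) = (1 + 0) + (4/3 - ⅓ + ⅔) = 1 + 5/3 = 8/3 ≈ 2.6667)
-28*N = -28*8/3 = -224/3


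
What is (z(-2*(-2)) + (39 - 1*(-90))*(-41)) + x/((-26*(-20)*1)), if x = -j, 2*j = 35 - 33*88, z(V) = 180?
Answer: -5310491/1040 ≈ -5106.2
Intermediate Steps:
j = -2869/2 (j = (35 - 33*88)/2 = (35 - 2904)/2 = (½)*(-2869) = -2869/2 ≈ -1434.5)
x = 2869/2 (x = -1*(-2869/2) = 2869/2 ≈ 1434.5)
(z(-2*(-2)) + (39 - 1*(-90))*(-41)) + x/((-26*(-20)*1)) = (180 + (39 - 1*(-90))*(-41)) + 2869/(2*((-26*(-20)*1))) = (180 + (39 + 90)*(-41)) + 2869/(2*((520*1))) = (180 + 129*(-41)) + (2869/2)/520 = (180 - 5289) + (2869/2)*(1/520) = -5109 + 2869/1040 = -5310491/1040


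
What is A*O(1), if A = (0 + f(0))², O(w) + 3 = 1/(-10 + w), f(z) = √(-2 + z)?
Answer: 56/9 ≈ 6.2222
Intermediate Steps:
O(w) = -3 + 1/(-10 + w)
A = -2 (A = (0 + √(-2 + 0))² = (0 + √(-2))² = (0 + I*√2)² = (I*√2)² = -2)
A*O(1) = -2*(31 - 3*1)/(-10 + 1) = -2*(31 - 3)/(-9) = -(-2)*28/9 = -2*(-28/9) = 56/9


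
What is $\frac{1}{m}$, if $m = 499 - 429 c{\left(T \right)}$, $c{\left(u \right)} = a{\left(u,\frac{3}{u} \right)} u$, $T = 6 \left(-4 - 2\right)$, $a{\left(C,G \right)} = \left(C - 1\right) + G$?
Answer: $- \frac{1}{572216} \approx -1.7476 \cdot 10^{-6}$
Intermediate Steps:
$a{\left(C,G \right)} = -1 + C + G$ ($a{\left(C,G \right)} = \left(-1 + C\right) + G = -1 + C + G$)
$T = -36$ ($T = 6 \left(-6\right) = -36$)
$c{\left(u \right)} = u \left(-1 + u + \frac{3}{u}\right)$ ($c{\left(u \right)} = \left(-1 + u + \frac{3}{u}\right) u = u \left(-1 + u + \frac{3}{u}\right)$)
$m = -572216$ ($m = 499 - 429 \left(3 - 36 \left(-1 - 36\right)\right) = 499 - 429 \left(3 - -1332\right) = 499 - 429 \left(3 + 1332\right) = 499 - 572715 = -572216$)
$\frac{1}{m} = \frac{1}{-572216} = - \frac{1}{572216}$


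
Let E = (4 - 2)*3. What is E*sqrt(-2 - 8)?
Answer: 6*I*sqrt(10) ≈ 18.974*I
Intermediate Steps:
E = 6 (E = 2*3 = 6)
E*sqrt(-2 - 8) = 6*sqrt(-2 - 8) = 6*sqrt(-10) = 6*(I*sqrt(10)) = 6*I*sqrt(10)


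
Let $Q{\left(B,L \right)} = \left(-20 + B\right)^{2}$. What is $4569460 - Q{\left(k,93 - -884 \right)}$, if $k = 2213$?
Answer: $-239789$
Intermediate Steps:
$4569460 - Q{\left(k,93 - -884 \right)} = 4569460 - \left(-20 + 2213\right)^{2} = 4569460 - 2193^{2} = 4569460 - 4809249 = -239789$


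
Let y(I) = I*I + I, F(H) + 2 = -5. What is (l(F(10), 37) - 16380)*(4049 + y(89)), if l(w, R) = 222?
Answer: -194849322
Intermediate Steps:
F(H) = -7 (F(H) = -2 - 5 = -7)
y(I) = I + I**2 (y(I) = I**2 + I = I + I**2)
(l(F(10), 37) - 16380)*(4049 + y(89)) = (222 - 16380)*(4049 + 89*(1 + 89)) = -16158*(4049 + 89*90) = -16158*(4049 + 8010) = -16158*12059 = -194849322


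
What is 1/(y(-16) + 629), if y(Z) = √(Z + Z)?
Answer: 629/395673 - 4*I*√2/395673 ≈ 0.0015897 - 1.4297e-5*I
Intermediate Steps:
y(Z) = √2*√Z (y(Z) = √(2*Z) = √2*√Z)
1/(y(-16) + 629) = 1/(√2*√(-16) + 629) = 1/(√2*(4*I) + 629) = 1/(4*I*√2 + 629) = 1/(629 + 4*I*√2)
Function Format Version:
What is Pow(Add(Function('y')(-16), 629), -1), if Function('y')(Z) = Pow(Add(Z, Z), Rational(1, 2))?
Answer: Add(Rational(629, 395673), Mul(Rational(-4, 395673), I, Pow(2, Rational(1, 2)))) ≈ Add(0.0015897, Mul(-1.4297e-5, I))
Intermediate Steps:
Function('y')(Z) = Mul(Pow(2, Rational(1, 2)), Pow(Z, Rational(1, 2))) (Function('y')(Z) = Pow(Mul(2, Z), Rational(1, 2)) = Mul(Pow(2, Rational(1, 2)), Pow(Z, Rational(1, 2))))
Pow(Add(Function('y')(-16), 629), -1) = Pow(Add(Mul(Pow(2, Rational(1, 2)), Pow(-16, Rational(1, 2))), 629), -1) = Pow(Add(Mul(Pow(2, Rational(1, 2)), Mul(4, I)), 629), -1) = Pow(Add(Mul(4, I, Pow(2, Rational(1, 2))), 629), -1) = Pow(Add(629, Mul(4, I, Pow(2, Rational(1, 2)))), -1)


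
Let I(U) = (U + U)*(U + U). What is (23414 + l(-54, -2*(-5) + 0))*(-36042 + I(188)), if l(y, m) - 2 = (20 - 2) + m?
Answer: 2469450296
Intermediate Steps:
I(U) = 4*U² (I(U) = (2*U)*(2*U) = 4*U²)
l(y, m) = 20 + m (l(y, m) = 2 + ((20 - 2) + m) = 2 + (18 + m) = 20 + m)
(23414 + l(-54, -2*(-5) + 0))*(-36042 + I(188)) = (23414 + (20 + (-2*(-5) + 0)))*(-36042 + 4*188²) = (23414 + (20 + (10 + 0)))*(-36042 + 4*35344) = (23414 + (20 + 10))*(-36042 + 141376) = (23414 + 30)*105334 = 23444*105334 = 2469450296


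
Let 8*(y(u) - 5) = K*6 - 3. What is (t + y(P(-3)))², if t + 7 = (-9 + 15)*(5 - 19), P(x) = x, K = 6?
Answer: 429025/64 ≈ 6703.5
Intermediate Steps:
y(u) = 73/8 (y(u) = 5 + (6*6 - 3)/8 = 5 + (36 - 3)/8 = 5 + (⅛)*33 = 5 + 33/8 = 73/8)
t = -91 (t = -7 + (-9 + 15)*(5 - 19) = -7 + 6*(-14) = -7 - 84 = -91)
(t + y(P(-3)))² = (-91 + 73/8)² = (-655/8)² = 429025/64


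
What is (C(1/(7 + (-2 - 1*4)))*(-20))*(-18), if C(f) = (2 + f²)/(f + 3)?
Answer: 270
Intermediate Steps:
C(f) = (2 + f²)/(3 + f)
(C(1/(7 + (-2 - 1*4)))*(-20))*(-18) = (((2 + (1/(7 + (-2 - 1*4)))²)/(3 + 1/(7 + (-2 - 1*4))))*(-20))*(-18) = (((2 + (1/(7 + (-2 - 4)))²)/(3 + 1/(7 + (-2 - 4))))*(-20))*(-18) = (((2 + (1/(7 - 6))²)/(3 + 1/(7 - 6)))*(-20))*(-18) = (((2 + (1/1)²)/(3 + 1/1))*(-20))*(-18) = (((2 + 1²)/(3 + 1))*(-20))*(-18) = (((2 + 1)/4)*(-20))*(-18) = (((¼)*3)*(-20))*(-18) = ((¾)*(-20))*(-18) = -15*(-18) = 270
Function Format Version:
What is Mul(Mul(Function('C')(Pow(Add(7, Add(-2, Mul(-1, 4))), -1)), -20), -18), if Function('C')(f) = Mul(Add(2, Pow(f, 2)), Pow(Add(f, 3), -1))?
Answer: 270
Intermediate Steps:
Function('C')(f) = Mul(Pow(Add(3, f), -1), Add(2, Pow(f, 2))) (Function('C')(f) = Mul(Add(2, Pow(f, 2)), Pow(Add(3, f), -1)) = Mul(Pow(Add(3, f), -1), Add(2, Pow(f, 2))))
Mul(Mul(Function('C')(Pow(Add(7, Add(-2, Mul(-1, 4))), -1)), -20), -18) = Mul(Mul(Mul(Pow(Add(3, Pow(Add(7, Add(-2, Mul(-1, 4))), -1)), -1), Add(2, Pow(Pow(Add(7, Add(-2, Mul(-1, 4))), -1), 2))), -20), -18) = Mul(Mul(Mul(Pow(Add(3, Pow(Add(7, Add(-2, -4)), -1)), -1), Add(2, Pow(Pow(Add(7, Add(-2, -4)), -1), 2))), -20), -18) = Mul(Mul(Mul(Pow(Add(3, Pow(Add(7, -6), -1)), -1), Add(2, Pow(Pow(Add(7, -6), -1), 2))), -20), -18) = Mul(Mul(Mul(Pow(Add(3, Pow(1, -1)), -1), Add(2, Pow(Pow(1, -1), 2))), -20), -18) = Mul(Mul(Mul(Pow(Add(3, 1), -1), Add(2, Pow(1, 2))), -20), -18) = Mul(Mul(Mul(Pow(4, -1), Add(2, 1)), -20), -18) = Mul(Mul(Mul(Rational(1, 4), 3), -20), -18) = Mul(Mul(Rational(3, 4), -20), -18) = Mul(-15, -18) = 270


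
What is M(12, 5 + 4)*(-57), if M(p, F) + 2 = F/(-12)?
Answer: 627/4 ≈ 156.75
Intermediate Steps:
M(p, F) = -2 - F/12 (M(p, F) = -2 + F/(-12) = -2 + F*(-1/12) = -2 - F/12)
M(12, 5 + 4)*(-57) = (-2 - (5 + 4)/12)*(-57) = (-2 - 1/12*9)*(-57) = (-2 - ¾)*(-57) = -11/4*(-57) = 627/4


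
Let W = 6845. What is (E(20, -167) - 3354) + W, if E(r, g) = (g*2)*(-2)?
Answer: 4159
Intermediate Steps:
E(r, g) = -4*g (E(r, g) = (2*g)*(-2) = -4*g)
(E(20, -167) - 3354) + W = (-4*(-167) - 3354) + 6845 = (668 - 3354) + 6845 = -2686 + 6845 = 4159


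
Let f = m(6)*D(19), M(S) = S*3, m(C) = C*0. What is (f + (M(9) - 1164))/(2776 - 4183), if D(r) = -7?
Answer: 379/469 ≈ 0.80810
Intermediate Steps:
m(C) = 0
M(S) = 3*S
f = 0 (f = 0*(-7) = 0)
(f + (M(9) - 1164))/(2776 - 4183) = (0 + (3*9 - 1164))/(2776 - 4183) = (0 + (27 - 1164))/(-1407) = (0 - 1137)*(-1/1407) = -1137*(-1/1407) = 379/469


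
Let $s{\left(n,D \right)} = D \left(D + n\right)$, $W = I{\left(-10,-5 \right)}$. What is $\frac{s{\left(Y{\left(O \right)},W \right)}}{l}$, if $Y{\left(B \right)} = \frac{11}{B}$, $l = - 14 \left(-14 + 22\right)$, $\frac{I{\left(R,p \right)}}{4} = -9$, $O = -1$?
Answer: $- \frac{423}{28} \approx -15.107$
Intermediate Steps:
$I{\left(R,p \right)} = -36$ ($I{\left(R,p \right)} = 4 \left(-9\right) = -36$)
$W = -36$
$l = -112$ ($l = \left(-14\right) 8 = -112$)
$\frac{s{\left(Y{\left(O \right)},W \right)}}{l} = \frac{\left(-36\right) \left(-36 + \frac{11}{-1}\right)}{-112} = - 36 \left(-36 + 11 \left(-1\right)\right) \left(- \frac{1}{112}\right) = - 36 \left(-36 - 11\right) \left(- \frac{1}{112}\right) = \left(-36\right) \left(-47\right) \left(- \frac{1}{112}\right) = 1692 \left(- \frac{1}{112}\right) = - \frac{423}{28}$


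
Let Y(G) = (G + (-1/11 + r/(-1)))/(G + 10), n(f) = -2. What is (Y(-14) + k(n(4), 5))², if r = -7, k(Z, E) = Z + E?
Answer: 11025/484 ≈ 22.779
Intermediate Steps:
k(Z, E) = E + Z
Y(G) = (76/11 + G)/(10 + G) (Y(G) = (G + (-1/11 - 7/(-1)))/(G + 10) = (G + (-1*1/11 - 7*(-1)))/(10 + G) = (G + (-1/11 + 7))/(10 + G) = (G + 76/11)/(10 + G) = (76/11 + G)/(10 + G))
(Y(-14) + k(n(4), 5))² = ((76/11 - 14)/(10 - 14) + (5 - 2))² = (-78/11/(-4) + 3)² = (-¼*(-78/11) + 3)² = (39/22 + 3)² = (105/22)² = 11025/484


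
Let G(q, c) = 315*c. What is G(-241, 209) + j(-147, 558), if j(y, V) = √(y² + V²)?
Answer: 65835 + 3*√36997 ≈ 66412.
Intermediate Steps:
j(y, V) = √(V² + y²)
G(-241, 209) + j(-147, 558) = 315*209 + √(558² + (-147)²) = 65835 + √(311364 + 21609) = 65835 + √332973 = 65835 + 3*√36997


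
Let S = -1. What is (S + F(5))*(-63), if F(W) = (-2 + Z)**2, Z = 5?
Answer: -504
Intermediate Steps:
F(W) = 9 (F(W) = (-2 + 5)**2 = 3**2 = 9)
(S + F(5))*(-63) = (-1 + 9)*(-63) = 8*(-63) = -504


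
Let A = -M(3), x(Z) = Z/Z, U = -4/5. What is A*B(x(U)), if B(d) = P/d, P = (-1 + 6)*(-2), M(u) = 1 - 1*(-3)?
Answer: 40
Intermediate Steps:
M(u) = 4 (M(u) = 1 + 3 = 4)
P = -10 (P = 5*(-2) = -10)
U = -4/5 (U = -4*1/5 = -4/5 ≈ -0.80000)
x(Z) = 1
B(d) = -10/d
A = -4 (A = -1*4 = -4)
A*B(x(U)) = -(-40)/1 = -(-40) = -4*(-10) = 40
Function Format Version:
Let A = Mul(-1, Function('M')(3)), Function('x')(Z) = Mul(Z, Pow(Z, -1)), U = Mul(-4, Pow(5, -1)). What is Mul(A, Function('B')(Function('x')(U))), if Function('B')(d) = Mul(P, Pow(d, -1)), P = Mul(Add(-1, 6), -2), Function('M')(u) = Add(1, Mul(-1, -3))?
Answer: 40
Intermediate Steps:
Function('M')(u) = 4 (Function('M')(u) = Add(1, 3) = 4)
P = -10 (P = Mul(5, -2) = -10)
U = Rational(-4, 5) (U = Mul(-4, Rational(1, 5)) = Rational(-4, 5) ≈ -0.80000)
Function('x')(Z) = 1
Function('B')(d) = Mul(-10, Pow(d, -1))
A = -4 (A = Mul(-1, 4) = -4)
Mul(A, Function('B')(Function('x')(U))) = Mul(-4, Mul(-10, Pow(1, -1))) = Mul(-4, Mul(-10, 1)) = Mul(-4, -10) = 40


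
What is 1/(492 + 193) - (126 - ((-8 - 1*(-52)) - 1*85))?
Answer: -114394/685 ≈ -167.00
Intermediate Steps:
1/(492 + 193) - (126 - ((-8 - 1*(-52)) - 1*85)) = 1/685 - (126 - ((-8 + 52) - 85)) = 1/685 - (126 - (44 - 85)) = 1/685 - (126 - 1*(-41)) = 1/685 - (126 + 41) = 1/685 - 1*167 = 1/685 - 167 = -114394/685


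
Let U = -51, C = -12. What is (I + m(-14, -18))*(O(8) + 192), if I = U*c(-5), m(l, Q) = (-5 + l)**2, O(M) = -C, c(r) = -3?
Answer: 104856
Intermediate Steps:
O(M) = 12 (O(M) = -1*(-12) = 12)
I = 153 (I = -51*(-3) = 153)
(I + m(-14, -18))*(O(8) + 192) = (153 + (-5 - 14)**2)*(12 + 192) = (153 + (-19)**2)*204 = (153 + 361)*204 = 514*204 = 104856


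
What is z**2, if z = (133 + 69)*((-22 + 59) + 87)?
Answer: 627402304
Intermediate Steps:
z = 25048 (z = 202*(37 + 87) = 202*124 = 25048)
z**2 = 25048**2 = 627402304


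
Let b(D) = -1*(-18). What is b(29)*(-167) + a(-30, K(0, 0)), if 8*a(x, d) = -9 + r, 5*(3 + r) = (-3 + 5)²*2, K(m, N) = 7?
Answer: -30073/10 ≈ -3007.3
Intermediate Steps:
r = -7/5 (r = -3 + ((-3 + 5)²*2)/5 = -3 + (2²*2)/5 = -3 + (4*2)/5 = -3 + (⅕)*8 = -3 + 8/5 = -7/5 ≈ -1.4000)
b(D) = 18
a(x, d) = -13/10 (a(x, d) = (-9 - 7/5)/8 = (⅛)*(-52/5) = -13/10)
b(29)*(-167) + a(-30, K(0, 0)) = 18*(-167) - 13/10 = -3006 - 13/10 = -30073/10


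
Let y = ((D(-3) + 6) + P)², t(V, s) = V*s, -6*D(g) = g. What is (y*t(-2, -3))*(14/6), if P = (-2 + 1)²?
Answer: 1575/2 ≈ 787.50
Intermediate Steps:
P = 1 (P = (-1)² = 1)
D(g) = -g/6
y = 225/4 (y = ((-⅙*(-3) + 6) + 1)² = ((½ + 6) + 1)² = (13/2 + 1)² = (15/2)² = 225/4 ≈ 56.250)
(y*t(-2, -3))*(14/6) = (225*(-2*(-3))/4)*(14/6) = ((225/4)*6)*(14*(⅙)) = (675/2)*(7/3) = 1575/2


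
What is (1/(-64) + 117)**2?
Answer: 56055169/4096 ≈ 13685.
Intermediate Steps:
(1/(-64) + 117)**2 = (-1/64 + 117)**2 = (7487/64)**2 = 56055169/4096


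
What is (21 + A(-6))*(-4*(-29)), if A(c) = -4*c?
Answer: 5220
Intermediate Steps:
(21 + A(-6))*(-4*(-29)) = (21 - 4*(-6))*(-4*(-29)) = (21 + 24)*116 = 45*116 = 5220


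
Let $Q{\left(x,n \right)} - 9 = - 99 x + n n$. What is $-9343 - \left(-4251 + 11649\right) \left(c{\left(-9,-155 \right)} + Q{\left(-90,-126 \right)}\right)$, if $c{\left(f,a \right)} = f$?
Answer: $-183376171$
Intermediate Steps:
$Q{\left(x,n \right)} = 9 + n^{2} - 99 x$ ($Q{\left(x,n \right)} = 9 + \left(- 99 x + n n\right) = 9 + \left(- 99 x + n^{2}\right) = 9 + \left(n^{2} - 99 x\right) = 9 + n^{2} - 99 x$)
$-9343 - \left(-4251 + 11649\right) \left(c{\left(-9,-155 \right)} + Q{\left(-90,-126 \right)}\right) = -9343 - \left(-4251 + 11649\right) \left(-9 + \left(9 + \left(-126\right)^{2} - -8910\right)\right) = -9343 - 7398 \left(-9 + \left(9 + 15876 + 8910\right)\right) = -9343 - 7398 \left(-9 + 24795\right) = -9343 - 7398 \cdot 24786 = -9343 - 183366828 = -183376171$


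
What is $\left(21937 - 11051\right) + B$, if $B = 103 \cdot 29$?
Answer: $13873$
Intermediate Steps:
$B = 2987$
$\left(21937 - 11051\right) + B = \left(21937 - 11051\right) + 2987 = 10886 + 2987 = 13873$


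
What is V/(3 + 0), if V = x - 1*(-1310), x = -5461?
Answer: -4151/3 ≈ -1383.7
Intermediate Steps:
V = -4151 (V = -5461 - 1*(-1310) = -5461 + 1310 = -4151)
V/(3 + 0) = -4151/(3 + 0) = -4151/3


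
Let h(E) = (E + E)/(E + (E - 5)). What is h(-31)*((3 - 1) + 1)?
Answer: 186/67 ≈ 2.7761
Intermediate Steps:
h(E) = 2*E/(-5 + 2*E) (h(E) = (2*E)/(E + (-5 + E)) = (2*E)/(-5 + 2*E) = 2*E/(-5 + 2*E))
h(-31)*((3 - 1) + 1) = (2*(-31)/(-5 + 2*(-31)))*((3 - 1) + 1) = (2*(-31)/(-5 - 62))*(2 + 1) = (2*(-31)/(-67))*3 = (2*(-31)*(-1/67))*3 = (62/67)*3 = 186/67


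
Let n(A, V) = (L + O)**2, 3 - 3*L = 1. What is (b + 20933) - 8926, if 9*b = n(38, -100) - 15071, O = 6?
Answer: 837328/81 ≈ 10337.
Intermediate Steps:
L = 2/3 (L = 1 - 1/3*1 = 1 - 1/3 = 2/3 ≈ 0.66667)
n(A, V) = 400/9 (n(A, V) = (2/3 + 6)**2 = (20/3)**2 = 400/9)
b = -135239/81 (b = (400/9 - 15071)/9 = (1/9)*(-135239/9) = -135239/81 ≈ -1669.6)
(b + 20933) - 8926 = (-135239/81 + 20933) - 8926 = 1560334/81 - 8926 = 837328/81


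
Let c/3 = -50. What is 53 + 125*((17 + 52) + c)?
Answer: -10072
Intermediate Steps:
c = -150 (c = 3*(-50) = -150)
53 + 125*((17 + 52) + c) = 53 + 125*((17 + 52) - 150) = 53 + 125*(69 - 150) = 53 + 125*(-81) = 53 - 10125 = -10072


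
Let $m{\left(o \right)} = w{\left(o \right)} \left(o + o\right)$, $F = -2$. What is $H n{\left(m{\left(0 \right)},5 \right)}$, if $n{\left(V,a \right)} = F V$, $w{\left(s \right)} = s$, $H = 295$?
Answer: $0$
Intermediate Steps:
$m{\left(o \right)} = 2 o^{2}$ ($m{\left(o \right)} = o \left(o + o\right) = o 2 o = 2 o^{2}$)
$n{\left(V,a \right)} = - 2 V$
$H n{\left(m{\left(0 \right)},5 \right)} = 295 \left(- 2 \cdot 2 \cdot 0^{2}\right) = 295 \left(- 2 \cdot 2 \cdot 0\right) = 295 \left(\left(-2\right) 0\right) = 295 \cdot 0 = 0$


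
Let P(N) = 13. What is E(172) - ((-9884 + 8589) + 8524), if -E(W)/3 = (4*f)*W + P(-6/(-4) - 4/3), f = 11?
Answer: -29972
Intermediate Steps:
E(W) = -39 - 132*W (E(W) = -3*((4*11)*W + 13) = -3*(44*W + 13) = -3*(13 + 44*W) = -39 - 132*W)
E(172) - ((-9884 + 8589) + 8524) = (-39 - 132*172) - ((-9884 + 8589) + 8524) = (-39 - 22704) - (-1295 + 8524) = -22743 - 1*7229 = -22743 - 7229 = -29972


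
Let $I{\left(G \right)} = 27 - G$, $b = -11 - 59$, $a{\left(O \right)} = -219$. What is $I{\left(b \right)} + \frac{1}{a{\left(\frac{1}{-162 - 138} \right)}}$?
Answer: $\frac{21242}{219} \approx 96.995$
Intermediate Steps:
$b = -70$ ($b = -11 - 59 = -70$)
$I{\left(b \right)} + \frac{1}{a{\left(\frac{1}{-162 - 138} \right)}} = \left(27 - -70\right) + \frac{1}{-219} = \left(27 + 70\right) - \frac{1}{219} = 97 - \frac{1}{219} = \frac{21242}{219}$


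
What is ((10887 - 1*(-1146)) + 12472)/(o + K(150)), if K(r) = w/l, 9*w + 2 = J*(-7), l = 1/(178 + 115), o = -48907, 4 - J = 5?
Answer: -16965/33746 ≈ -0.50273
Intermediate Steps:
J = -1 (J = 4 - 1*5 = 4 - 5 = -1)
l = 1/293 ≈ 0.0034130
w = 5/9 (w = -2/9 + (-1*(-7))/9 = -2/9 + (⅑)*7 = -2/9 + 7/9 = 5/9 ≈ 0.55556)
K(r) = 1465/9 (K(r) = 5/(9*(1/293)) = (5/9)*293 = 1465/9)
((10887 - 1*(-1146)) + 12472)/(o + K(150)) = ((10887 - 1*(-1146)) + 12472)/(-48907 + 1465/9) = ((10887 + 1146) + 12472)/(-438698/9) = (12033 + 12472)*(-9/438698) = 24505*(-9/438698) = -16965/33746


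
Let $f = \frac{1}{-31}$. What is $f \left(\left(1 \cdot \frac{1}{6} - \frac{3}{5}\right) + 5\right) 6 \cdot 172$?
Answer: $- \frac{23564}{155} \approx -152.03$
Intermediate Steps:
$f = - \frac{1}{31} \approx -0.032258$
$f \left(\left(1 \cdot \frac{1}{6} - \frac{3}{5}\right) + 5\right) 6 \cdot 172 = - \frac{\left(\left(1 \cdot \frac{1}{6} - \frac{3}{5}\right) + 5\right) 6}{31} \cdot 172 = - \frac{\left(\left(\frac{1}{6} - \frac{3}{5}\right) + 5\right) 6}{31} \cdot 172 = - \frac{\left(- \frac{13}{30} + 5\right) 6}{31} \cdot 172 = - \frac{\frac{137}{30} \cdot 6}{31} \cdot 172 = \left(- \frac{1}{31}\right) \frac{137}{5} \cdot 172 = \left(- \frac{137}{155}\right) 172 = - \frac{23564}{155}$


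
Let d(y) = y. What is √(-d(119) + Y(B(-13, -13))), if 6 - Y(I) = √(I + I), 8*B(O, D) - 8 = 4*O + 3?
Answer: √(-452 - 2*I*√41)/2 ≈ 0.15057 - 10.631*I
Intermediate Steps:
B(O, D) = 11/8 + O/2 (B(O, D) = 1 + (4*O + 3)/8 = 1 + (3 + 4*O)/8 = 1 + (3/8 + O/2) = 11/8 + O/2)
Y(I) = 6 - √2*√I (Y(I) = 6 - √(I + I) = 6 - √(2*I) = 6 - √2*√I)
√(-d(119) + Y(B(-13, -13))) = √(-1*119 + (6 - √2*√(11/8 + (½)*(-13)))) = √(-119 + (6 - √2*√(11/8 - 13/2))) = √(-119 + (6 - √2*√(-41/8))) = √(-119 + (6 - √2*I*√82/4)) = √(-119 + (6 - I*√41/2)) = √(-113 - I*√41/2)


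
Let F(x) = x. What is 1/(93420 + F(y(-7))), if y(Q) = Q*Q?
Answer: 1/93469 ≈ 1.0699e-5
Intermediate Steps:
y(Q) = Q**2
1/(93420 + F(y(-7))) = 1/(93420 + (-7)**2) = 1/(93420 + 49) = 1/93469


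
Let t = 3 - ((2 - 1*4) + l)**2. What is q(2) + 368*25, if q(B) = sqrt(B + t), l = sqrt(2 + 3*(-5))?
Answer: 9200 + sqrt(14 + 4*I*sqrt(13)) ≈ 9204.1 + 1.7464*I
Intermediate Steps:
l = I*sqrt(13) (l = sqrt(2 - 15) = sqrt(-13) = I*sqrt(13) ≈ 3.6056*I)
t = 3 - (-2 + I*sqrt(13))**2 (t = 3 - ((2 - 1*4) + I*sqrt(13))**2 = 3 - ((2 - 4) + I*sqrt(13))**2 = 3 - (-2 + I*sqrt(13))**2 ≈ 12.0 + 14.422*I)
q(B) = sqrt(12 + B + 4*I*sqrt(13)) (q(B) = sqrt(B + (12 + 4*I*sqrt(13))) = sqrt(12 + B + 4*I*sqrt(13)))
q(2) + 368*25 = sqrt(12 + 2 + 4*I*sqrt(13)) + 368*25 = sqrt(14 + 4*I*sqrt(13)) + 9200 = 9200 + sqrt(14 + 4*I*sqrt(13))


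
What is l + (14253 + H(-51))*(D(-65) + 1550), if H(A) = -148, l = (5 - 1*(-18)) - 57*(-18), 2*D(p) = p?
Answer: 42810773/2 ≈ 2.1405e+7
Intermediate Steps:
D(p) = p/2
l = 1049 (l = (5 + 18) + 1026 = 23 + 1026 = 1049)
l + (14253 + H(-51))*(D(-65) + 1550) = 1049 + (14253 - 148)*((1/2)*(-65) + 1550) = 1049 + 14105*(-65/2 + 1550) = 1049 + 14105*(3035/2) = 1049 + 42808675/2 = 42810773/2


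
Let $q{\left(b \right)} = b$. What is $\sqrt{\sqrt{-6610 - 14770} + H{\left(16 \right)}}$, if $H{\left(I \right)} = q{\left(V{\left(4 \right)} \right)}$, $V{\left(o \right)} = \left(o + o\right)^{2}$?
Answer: $\sqrt{64 + 2 i \sqrt{5345}} \approx 10.574 + 6.9142 i$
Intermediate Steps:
$V{\left(o \right)} = 4 o^{2}$ ($V{\left(o \right)} = \left(2 o\right)^{2} = 4 o^{2}$)
$H{\left(I \right)} = 64$ ($H{\left(I \right)} = 4 \cdot 4^{2} = 4 \cdot 16 = 64$)
$\sqrt{\sqrt{-6610 - 14770} + H{\left(16 \right)}} = \sqrt{\sqrt{-6610 - 14770} + 64} = \sqrt{\sqrt{-21380} + 64} = \sqrt{2 i \sqrt{5345} + 64} = \sqrt{64 + 2 i \sqrt{5345}}$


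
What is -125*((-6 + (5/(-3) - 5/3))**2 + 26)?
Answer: -127250/9 ≈ -14139.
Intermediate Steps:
-125*((-6 + (5/(-3) - 5/3))**2 + 26) = -125*((-6 + (5*(-1/3) - 5*1/3))**2 + 26) = -125*((-6 + (-5/3 - 5/3))**2 + 26) = -125*((-6 - 10/3)**2 + 26) = -125*((-28/3)**2 + 26) = -125*(784/9 + 26) = -125*1018/9 = -127250/9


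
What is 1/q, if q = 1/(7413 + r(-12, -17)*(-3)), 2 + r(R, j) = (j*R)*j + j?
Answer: 17874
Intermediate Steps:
r(R, j) = -2 + j + R*j**2 (r(R, j) = -2 + ((j*R)*j + j) = -2 + ((R*j)*j + j) = -2 + (R*j**2 + j) = -2 + (j + R*j**2) = -2 + j + R*j**2)
q = 1/17874 (q = 1/(7413 + (-2 - 17 - 12*(-17)**2)*(-3)) = 1/(7413 + (-2 - 17 - 12*289)*(-3)) = 1/(7413 + (-2 - 17 - 3468)*(-3)) = 1/(7413 - 3487*(-3)) = 1/(7413 + 10461) = 1/17874 ≈ 5.5947e-5)
1/q = 1/(1/17874) = 17874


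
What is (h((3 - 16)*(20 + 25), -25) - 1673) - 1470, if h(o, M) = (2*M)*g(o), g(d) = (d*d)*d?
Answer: 10010078107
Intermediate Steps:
g(d) = d**3 (g(d) = d**2*d = d**3)
h(o, M) = 2*M*o**3 (h(o, M) = (2*M)*o**3 = 2*M*o**3)
(h((3 - 16)*(20 + 25), -25) - 1673) - 1470 = (2*(-25)*((3 - 16)*(20 + 25))**3 - 1673) - 1470 = (2*(-25)*(-13*45)**3 - 1673) - 1470 = (2*(-25)*(-585)**3 - 1673) - 1470 = (2*(-25)*(-200201625) - 1673) - 1470 = (10010081250 - 1673) - 1470 = 10010079577 - 1470 = 10010078107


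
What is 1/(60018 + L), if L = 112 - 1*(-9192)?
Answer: 1/69322 ≈ 1.4425e-5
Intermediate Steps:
L = 9304 (L = 112 + 9192 = 9304)
1/(60018 + L) = 1/(60018 + 9304) = 1/69322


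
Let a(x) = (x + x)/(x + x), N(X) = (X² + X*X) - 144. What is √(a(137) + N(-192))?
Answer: √73585 ≈ 271.27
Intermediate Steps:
N(X) = -144 + 2*X² (N(X) = (X² + X²) - 144 = 2*X² - 144 = -144 + 2*X²)
a(x) = 1 (a(x) = (2*x)/((2*x)) = (2*x)*(1/(2*x)) = 1)
√(a(137) + N(-192)) = √(1 + (-144 + 2*(-192)²)) = √(1 + (-144 + 2*36864)) = √(1 + (-144 + 73728)) = √(1 + 73584) = √73585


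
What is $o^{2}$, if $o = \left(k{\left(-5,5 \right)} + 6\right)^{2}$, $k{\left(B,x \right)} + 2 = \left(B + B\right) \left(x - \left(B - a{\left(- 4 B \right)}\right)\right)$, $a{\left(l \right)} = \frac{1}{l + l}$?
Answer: $\frac{21970650625}{256} \approx 8.5823 \cdot 10^{7}$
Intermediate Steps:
$a{\left(l \right)} = \frac{1}{2 l}$
$k{\left(B,x \right)} = -2 + 2 B \left(x - B - \frac{1}{8 B}\right)$ ($k{\left(B,x \right)} = -2 + \left(B + B\right) \left(x - \left(B - \frac{\left(- \frac{1}{4}\right) \frac{1}{B}}{2}\right)\right) = -2 + 2 B \left(x - \left(B - - \frac{1}{8 B}\right)\right) = -2 + 2 B \left(x - \left(B + \frac{1}{8 B}\right)\right) = -2 + 2 B \left(x - B - \frac{1}{8 B}\right)$)
$o = \frac{148225}{16}$ ($o = \left(\left(- \frac{9}{4} - 2 \left(-5\right)^{2} + 2 \left(-5\right) 5\right) + 6\right)^{2} = \left(\left(- \frac{9}{4} - 50 - 50\right) + 6\right)^{2} = \left(- \frac{409}{4} + 6\right)^{2} = \left(- \frac{385}{4}\right)^{2} = \frac{148225}{16} \approx 9264.1$)
$o^{2} = \left(\frac{148225}{16}\right)^{2} = \frac{21970650625}{256}$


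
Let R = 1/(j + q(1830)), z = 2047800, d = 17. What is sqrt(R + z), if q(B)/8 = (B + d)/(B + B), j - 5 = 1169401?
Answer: 3*sqrt(65126968040974785934310)/535005092 ≈ 1431.0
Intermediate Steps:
j = 1169406 (j = 5 + 1169401 = 1169406)
q(B) = 4*(17 + B)/B (q(B) = 8*((B + 17)/(B + B)) = 8*((17 + B)/((2*B))) = 8*((17 + B)*(1/(2*B))) = 8*((17 + B)/(2*B)) = 4*(17 + B)/B)
R = 915/1070010184 (R = 1/(1169406 + (4 + 68/1830)) = 1/(1169406 + (4 + 68*(1/1830))) = 1/(1169406 + (4 + 34/915)) = 1/(1169406 + 3694/915) = 1/(1070010184/915) = 915/1070010184 ≈ 8.5513e-7)
sqrt(R + z) = sqrt(915/1070010184 + 2047800) = sqrt(2191166854796115/1070010184) = 3*sqrt(65126968040974785934310)/535005092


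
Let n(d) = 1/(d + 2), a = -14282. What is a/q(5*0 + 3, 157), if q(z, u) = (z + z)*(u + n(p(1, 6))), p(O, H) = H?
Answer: -57128/3771 ≈ -15.149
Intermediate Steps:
n(d) = 1/(2 + d)
q(z, u) = 2*z*(⅛ + u) (q(z, u) = (z + z)*(u + 1/(2 + 6)) = (2*z)*(u + 1/8) = (2*z)*(u + ⅛) = (2*z)*(⅛ + u) = 2*z*(⅛ + u))
a/q(5*0 + 3, 157) = -14282*4/((1 + 8*157)*(5*0 + 3)) = -14282*4/((0 + 3)*(1 + 1256)) = -14282/((¼)*3*1257) = -14282/3771/4 = -14282*4/3771 = -57128/3771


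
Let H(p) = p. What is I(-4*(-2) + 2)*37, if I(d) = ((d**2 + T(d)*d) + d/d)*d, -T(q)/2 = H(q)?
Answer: -36630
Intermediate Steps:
T(q) = -2*q
I(d) = d*(1 - d**2) (I(d) = ((d**2 + (-2*d)*d) + d/d)*d = ((d**2 - 2*d**2) + 1)*d = (-d**2 + 1)*d = (1 - d**2)*d = d*(1 - d**2))
I(-4*(-2) + 2)*37 = ((-4*(-2) + 2) - (-4*(-2) + 2)**3)*37 = ((8 + 2) - (8 + 2)**3)*37 = (10 - 1*10**3)*37 = (10 - 1*1000)*37 = (10 - 1000)*37 = -990*37 = -36630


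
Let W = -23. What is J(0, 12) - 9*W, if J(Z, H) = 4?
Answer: 211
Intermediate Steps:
J(0, 12) - 9*W = 4 - 9*(-23) = 4 + 207 = 211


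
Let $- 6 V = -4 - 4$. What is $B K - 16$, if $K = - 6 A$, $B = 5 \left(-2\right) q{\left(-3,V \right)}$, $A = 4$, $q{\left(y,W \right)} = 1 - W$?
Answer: $-96$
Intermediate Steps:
$V = \frac{4}{3}$ ($V = - \frac{-4 - 4}{6} = \left(- \frac{1}{6}\right) \left(-8\right) = \frac{4}{3} \approx 1.3333$)
$B = \frac{10}{3}$ ($B = 5 \left(-2\right) \left(1 - \frac{4}{3}\right) = - 10 \left(1 - \frac{4}{3}\right) = \left(-10\right) \left(- \frac{1}{3}\right) = \frac{10}{3} \approx 3.3333$)
$K = -24$ ($K = \left(-6\right) 4 = -24$)
$B K - 16 = \frac{10}{3} \left(-24\right) - 16 = -80 - 16 = -96$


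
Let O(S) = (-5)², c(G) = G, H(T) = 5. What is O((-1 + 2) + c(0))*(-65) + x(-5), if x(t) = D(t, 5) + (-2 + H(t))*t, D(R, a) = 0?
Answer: -1640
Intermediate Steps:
x(t) = 3*t (x(t) = 0 + (-2 + 5)*t = 0 + 3*t = 3*t)
O(S) = 25
O((-1 + 2) + c(0))*(-65) + x(-5) = 25*(-65) + 3*(-5) = -1625 - 15 = -1640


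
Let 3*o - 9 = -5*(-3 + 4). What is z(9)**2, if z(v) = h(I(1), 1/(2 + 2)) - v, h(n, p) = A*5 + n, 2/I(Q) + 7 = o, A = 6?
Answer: 123201/289 ≈ 426.30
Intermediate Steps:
o = 4/3 (o = 3 + (-5*(-3 + 4))/3 = 3 + (-5*1)/3 = 3 + (1/3)*(-5) = 3 - 5/3 = 4/3 ≈ 1.3333)
I(Q) = -6/17 (I(Q) = 2/(-7 + 4/3) = 2/(-17/3) = 2*(-3/17) = -6/17)
h(n, p) = 30 + n (h(n, p) = 6*5 + n = 30 + n)
z(v) = 504/17 - v (z(v) = (30 - 6/17) - v = 504/17 - v)
z(9)**2 = (504/17 - 1*9)**2 = (504/17 - 9)**2 = (351/17)**2 = 123201/289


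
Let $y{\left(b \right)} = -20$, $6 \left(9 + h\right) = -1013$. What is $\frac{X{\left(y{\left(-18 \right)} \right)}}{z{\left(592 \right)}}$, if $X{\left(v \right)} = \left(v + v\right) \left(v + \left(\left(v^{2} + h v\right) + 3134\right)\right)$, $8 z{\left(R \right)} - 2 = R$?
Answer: $- \frac{3393920}{891} \approx -3809.1$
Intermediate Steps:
$h = - \frac{1067}{6}$ ($h = -9 + \frac{1}{6} \left(-1013\right) = -9 - \frac{1013}{6} = - \frac{1067}{6} \approx -177.83$)
$z{\left(R \right)} = \frac{1}{4} + \frac{R}{8}$
$X{\left(v \right)} = 2 v \left(3134 + v^{2} - \frac{1061 v}{6}\right)$ ($X{\left(v \right)} = \left(v + v\right) \left(v + \left(\left(v^{2} - \frac{1067 v}{6}\right) + 3134\right)\right) = 2 v \left(v + \left(3134 + v^{2} - \frac{1067 v}{6}\right)\right) = 2 v \left(3134 + v^{2} - \frac{1061 v}{6}\right)$)
$\frac{X{\left(y{\left(-18 \right)} \right)}}{z{\left(592 \right)}} = \frac{\frac{1}{3} \left(-20\right) \left(18804 - -21220 + 6 \left(-20\right)^{2}\right)}{\frac{1}{4} + \frac{1}{8} \cdot 592} = \frac{\frac{1}{3} \left(-20\right) \left(18804 + 21220 + 6 \cdot 400\right)}{\frac{1}{4} + 74} = \frac{\frac{1}{3} \left(-20\right) \left(18804 + 21220 + 2400\right)}{\frac{297}{4}} = \frac{1}{3} \left(-20\right) 42424 \cdot \frac{4}{297} = \left(- \frac{848480}{3}\right) \frac{4}{297} = - \frac{3393920}{891}$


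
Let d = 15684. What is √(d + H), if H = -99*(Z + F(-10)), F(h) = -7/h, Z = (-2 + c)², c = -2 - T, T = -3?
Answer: √1551570/10 ≈ 124.56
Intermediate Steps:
c = 1 (c = -2 - 1*(-3) = -2 + 3 = 1)
Z = 1 (Z = (-2 + 1)² = (-1)² = 1)
H = -1683/10 (H = -99*(1 - 7/(-10)) = -99*(1 - 7*(-⅒)) = -99*(1 + 7/10) = -99*17/10 = -1683/10 ≈ -168.30)
√(d + H) = √(15684 - 1683/10) = √(155157/10) = √1551570/10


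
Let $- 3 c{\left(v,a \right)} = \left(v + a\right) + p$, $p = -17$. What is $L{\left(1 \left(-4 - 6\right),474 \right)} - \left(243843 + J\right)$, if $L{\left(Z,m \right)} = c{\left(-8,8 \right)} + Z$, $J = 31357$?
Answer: $- \frac{825613}{3} \approx -2.752 \cdot 10^{5}$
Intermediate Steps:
$c{\left(v,a \right)} = \frac{17}{3} - \frac{a}{3} - \frac{v}{3}$ ($c{\left(v,a \right)} = - \frac{\left(v + a\right) - 17}{3} = - \frac{\left(a + v\right) - 17}{3} = - \frac{-17 + a + v}{3} = \frac{17}{3} - \frac{a}{3} - \frac{v}{3}$)
$L{\left(Z,m \right)} = \frac{17}{3} + Z$ ($L{\left(Z,m \right)} = \left(\frac{17}{3} - \frac{8}{3} - - \frac{8}{3}\right) + Z = \left(\frac{17}{3} - \frac{8}{3} + \frac{8}{3}\right) + Z = \frac{17}{3} + Z$)
$L{\left(1 \left(-4 - 6\right),474 \right)} - \left(243843 + J\right) = \left(\frac{17}{3} + 1 \left(-4 - 6\right)\right) - \left(243843 + 31357\right) = \left(\frac{17}{3} + 1 \left(-10\right)\right) - 275200 = \left(\frac{17}{3} - 10\right) - 275200 = - \frac{13}{3} - 275200 = - \frac{825613}{3}$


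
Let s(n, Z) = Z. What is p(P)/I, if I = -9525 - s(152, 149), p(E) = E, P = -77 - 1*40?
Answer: 117/9674 ≈ 0.012094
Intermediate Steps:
P = -117 (P = -77 - 40 = -117)
I = -9674 (I = -9525 - 1*149 = -9525 - 149 = -9674)
p(P)/I = -117/(-9674) = -117*(-1/9674) = 117/9674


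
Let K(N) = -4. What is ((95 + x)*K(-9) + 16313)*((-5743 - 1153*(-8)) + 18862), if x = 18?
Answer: 354382323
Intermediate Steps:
((95 + x)*K(-9) + 16313)*((-5743 - 1153*(-8)) + 18862) = ((95 + 18)*(-4) + 16313)*((-5743 - 1153*(-8)) + 18862) = (113*(-4) + 16313)*((-5743 + 9224) + 18862) = (-452 + 16313)*(3481 + 18862) = 15861*22343 = 354382323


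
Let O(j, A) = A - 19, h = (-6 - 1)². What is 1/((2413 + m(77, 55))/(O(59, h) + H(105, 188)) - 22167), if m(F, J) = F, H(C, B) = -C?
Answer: -5/111001 ≈ -4.5045e-5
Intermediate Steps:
h = 49 (h = (-7)² = 49)
O(j, A) = -19 + A
1/((2413 + m(77, 55))/(O(59, h) + H(105, 188)) - 22167) = 1/((2413 + 77)/((-19 + 49) - 1*105) - 22167) = 1/(2490/(30 - 105) - 22167) = 1/(2490/(-75) - 22167) = 1/(2490*(-1/75) - 22167) = 1/(-166/5 - 22167) = 1/(-111001/5) = -5/111001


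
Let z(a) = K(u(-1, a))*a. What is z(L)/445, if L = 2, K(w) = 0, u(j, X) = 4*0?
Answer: 0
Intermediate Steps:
u(j, X) = 0
z(a) = 0 (z(a) = 0*a = 0)
z(L)/445 = 0/445 = 0*(1/445) = 0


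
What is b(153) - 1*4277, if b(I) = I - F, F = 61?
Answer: -4185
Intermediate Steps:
b(I) = -61 + I (b(I) = I - 1*61 = I - 61 = -61 + I)
b(153) - 1*4277 = (-61 + 153) - 1*4277 = 92 - 4277 = -4185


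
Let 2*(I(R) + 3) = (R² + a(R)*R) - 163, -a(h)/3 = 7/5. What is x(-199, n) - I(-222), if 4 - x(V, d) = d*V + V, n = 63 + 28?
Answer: -67117/10 ≈ -6711.7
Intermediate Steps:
a(h) = -21/5
n = 91
x(V, d) = 4 - V - V*d (x(V, d) = 4 - (d*V + V) = 4 - (V*d + V) = 4 - (V + V*d) = 4 + (-V - V*d) = 4 - V - V*d)
I(R) = -169/2 + R²/2 - 21*R/10 (I(R) = -3 + ((R² - 21*R/5) - 163)/2 = -3 + (-163 + R² - 21*R/5)/2 = -3 + (-163/2 + R²/2 - 21*R/10) = -169/2 + R²/2 - 21*R/10)
x(-199, n) - I(-222) = (4 - 1*(-199) - 1*(-199)*91) - (-169/2 + (½)*(-222)² - 21/10*(-222)) = (4 + 199 + 18109) - (-169/2 + (½)*49284 + 2331/5) = 18312 - (-169/2 + 24642 + 2331/5) = 18312 - 1*250237/10 = 18312 - 250237/10 = -67117/10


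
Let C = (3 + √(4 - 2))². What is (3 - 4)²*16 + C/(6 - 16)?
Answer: 149/10 - 3*√2/5 ≈ 14.051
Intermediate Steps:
C = (3 + √2)² ≈ 19.485
(3 - 4)²*16 + C/(6 - 16) = (3 - 4)²*16 + (3 + √2)²/(6 - 16) = (-1)²*16 + (3 + √2)²/(-10) = 1*16 + (3 + √2)²*(-⅒) = 16 - (3 + √2)²/10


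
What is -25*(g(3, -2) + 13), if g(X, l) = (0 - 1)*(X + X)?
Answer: -175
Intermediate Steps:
g(X, l) = -2*X
-25*(g(3, -2) + 13) = -25*(-2*3 + 13) = -25*(-6 + 13) = -25*7 = -175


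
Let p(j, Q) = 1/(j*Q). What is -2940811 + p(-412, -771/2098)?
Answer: -467077246837/158826 ≈ -2.9408e+6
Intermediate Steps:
p(j, Q) = 1/(Q*j)
-2940811 + p(-412, -771/2098) = -2940811 + 1/(-771/2098*(-412)) = -2940811 - 1/412/(-771*1/2098) = -2940811 - 1/412/(-771/2098) = -2940811 - 2098/771*(-1/412) = -2940811 + 1049/158826 = -467077246837/158826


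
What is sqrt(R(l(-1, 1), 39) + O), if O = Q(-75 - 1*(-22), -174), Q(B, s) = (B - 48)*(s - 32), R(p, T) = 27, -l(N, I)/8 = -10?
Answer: sqrt(20833) ≈ 144.34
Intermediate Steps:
l(N, I) = 80 (l(N, I) = -8*(-10) = 80)
Q(B, s) = (-48 + B)*(-32 + s)
O = 20806 (O = 1536 - 48*(-174) - 32*(-75 - 1*(-22)) + (-75 - 1*(-22))*(-174) = 1536 + 8352 - 32*(-75 + 22) + (-75 + 22)*(-174) = 1536 + 8352 - 32*(-53) - 53*(-174) = 1536 + 8352 + 1696 + 9222 = 20806)
sqrt(R(l(-1, 1), 39) + O) = sqrt(27 + 20806) = sqrt(20833)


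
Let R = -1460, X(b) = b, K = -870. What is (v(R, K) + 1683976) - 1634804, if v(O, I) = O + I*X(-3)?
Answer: 50322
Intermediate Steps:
v(O, I) = O - 3*I (v(O, I) = O + I*(-3) = O - 3*I)
(v(R, K) + 1683976) - 1634804 = ((-1460 - 3*(-870)) + 1683976) - 1634804 = ((-1460 + 2610) + 1683976) - 1634804 = (1150 + 1683976) - 1634804 = 1685126 - 1634804 = 50322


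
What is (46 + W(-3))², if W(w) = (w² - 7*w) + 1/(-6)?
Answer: 207025/36 ≈ 5750.7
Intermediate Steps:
W(w) = -⅙ + w² - 7*w (W(w) = (w² - 7*w) - ⅙ = -⅙ + w² - 7*w)
(46 + W(-3))² = (46 + (-⅙ + (-3)² - 7*(-3)))² = (46 + (-⅙ + 9 + 21))² = (46 + 179/6)² = (455/6)² = 207025/36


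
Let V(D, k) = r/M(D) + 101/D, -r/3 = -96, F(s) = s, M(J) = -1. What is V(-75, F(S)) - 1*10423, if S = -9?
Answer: -803426/75 ≈ -10712.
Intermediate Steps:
r = 288 (r = -3*(-96) = 288)
V(D, k) = -288 + 101/D (V(D, k) = 288/(-1) + 101/D = 288*(-1) + 101/D = -288 + 101/D)
V(-75, F(S)) - 1*10423 = (-288 + 101/(-75)) - 1*10423 = (-288 + 101*(-1/75)) - 10423 = (-288 - 101/75) - 10423 = -21701/75 - 10423 = -803426/75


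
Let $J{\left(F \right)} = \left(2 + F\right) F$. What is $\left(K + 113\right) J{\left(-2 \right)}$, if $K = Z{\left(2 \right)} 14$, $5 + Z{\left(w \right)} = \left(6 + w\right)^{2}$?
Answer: $0$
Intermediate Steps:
$Z{\left(w \right)} = -5 + \left(6 + w\right)^{2}$
$J{\left(F \right)} = F \left(2 + F\right)$
$K = 826$ ($K = \left(-5 + \left(6 + 2\right)^{2}\right) 14 = \left(-5 + 8^{2}\right) 14 = \left(-5 + 64\right) 14 = 59 \cdot 14 = 826$)
$\left(K + 113\right) J{\left(-2 \right)} = \left(826 + 113\right) \left(- 2 \left(2 - 2\right)\right) = 939 \left(\left(-2\right) 0\right) = 939 \cdot 0 = 0$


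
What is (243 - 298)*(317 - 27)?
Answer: -15950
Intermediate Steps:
(243 - 298)*(317 - 27) = -55*290 = -15950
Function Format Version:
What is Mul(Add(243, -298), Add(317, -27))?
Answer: -15950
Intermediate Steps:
Mul(Add(243, -298), Add(317, -27)) = Mul(-55, 290) = -15950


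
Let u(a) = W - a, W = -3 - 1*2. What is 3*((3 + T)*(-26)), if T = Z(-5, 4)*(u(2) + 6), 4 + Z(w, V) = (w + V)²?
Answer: -468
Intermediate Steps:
Z(w, V) = -4 + (V + w)² (Z(w, V) = -4 + (w + V)² = -4 + (V + w)²)
W = -5 (W = -3 - 2 = -5)
u(a) = -5 - a
T = 3 (T = (-4 + (4 - 5)²)*((-5 - 1*2) + 6) = (-4 + (-1)²)*((-5 - 2) + 6) = (-4 + 1)*(-7 + 6) = -3*(-1) = 3)
3*((3 + T)*(-26)) = 3*((3 + 3)*(-26)) = 3*(6*(-26)) = 3*(-156) = -468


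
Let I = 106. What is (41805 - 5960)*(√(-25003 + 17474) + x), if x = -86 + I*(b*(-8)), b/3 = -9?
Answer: 817624450 + 35845*I*√7529 ≈ 8.1762e+8 + 3.1103e+6*I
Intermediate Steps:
b = -27 (b = 3*(-9) = -27)
x = 22810 (x = -86 + 106*(-27*(-8)) = -86 + 106*216 = -86 + 22896 = 22810)
(41805 - 5960)*(√(-25003 + 17474) + x) = (41805 - 5960)*(√(-25003 + 17474) + 22810) = 35845*(√(-7529) + 22810) = 35845*(I*√7529 + 22810) = 35845*(22810 + I*√7529) = 817624450 + 35845*I*√7529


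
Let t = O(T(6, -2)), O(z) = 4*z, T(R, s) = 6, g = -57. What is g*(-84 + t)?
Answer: 3420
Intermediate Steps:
t = 24 (t = 4*6 = 24)
g*(-84 + t) = -57*(-84 + 24) = -57*(-60) = 3420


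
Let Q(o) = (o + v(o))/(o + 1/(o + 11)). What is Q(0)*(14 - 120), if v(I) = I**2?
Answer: 0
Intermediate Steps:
Q(o) = (o + o**2)/(o + 1/(11 + o)) (Q(o) = (o + o**2)/(o + 1/(o + 11)) = (o + o**2)/(o + 1/(11 + o)))
Q(0)*(14 - 120) = (0*(11 + 0**2 + 12*0)/(1 + 0**2 + 11*0))*(14 - 120) = (0*(11 + 0 + 0)/(1 + 0 + 0))*(-106) = (0*11/1)*(-106) = (0*1*11)*(-106) = 0*(-106) = 0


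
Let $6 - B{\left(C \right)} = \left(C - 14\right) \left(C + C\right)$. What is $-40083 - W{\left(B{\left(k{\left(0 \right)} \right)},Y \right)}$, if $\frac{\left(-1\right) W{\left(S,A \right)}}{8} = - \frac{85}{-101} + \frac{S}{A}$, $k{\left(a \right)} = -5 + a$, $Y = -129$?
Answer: $- \frac{522005015}{13029} \approx -40065.0$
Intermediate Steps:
$B{\left(C \right)} = 6 - 2 C \left(-14 + C\right)$ ($B{\left(C \right)} = 6 - \left(C - 14\right) \left(C + C\right) = 6 - \left(-14 + C\right) 2 C = 6 - 2 C \left(-14 + C\right)$)
$W{\left(S,A \right)} = - \frac{680}{101} - \frac{8 S}{A}$ ($W{\left(S,A \right)} = - 8 \left(- \frac{85}{-101} + \frac{S}{A}\right) = - 8 \left(\left(-85\right) \left(- \frac{1}{101}\right) + \frac{S}{A}\right) = - 8 \left(\frac{85}{101} + \frac{S}{A}\right) = - \frac{680}{101} - \frac{8 S}{A}$)
$-40083 - W{\left(B{\left(k{\left(0 \right)} \right)},Y \right)} = -40083 - \left(- \frac{680}{101} - \frac{8 \left(6 - 2 \left(-5 + 0\right)^{2} + 28 \left(-5 + 0\right)\right)}{-129}\right) = -40083 - \left(- \frac{680}{101} - 8 \left(6 - 2 \left(-5\right)^{2} + 28 \left(-5\right)\right) \left(- \frac{1}{129}\right)\right) = -40083 - \left(- \frac{680}{101} - 8 \left(6 - 50 - 140\right) \left(- \frac{1}{129}\right)\right) = -40083 - \left(- \frac{680}{101} - \left(-1472\right) \left(- \frac{1}{129}\right)\right) = -40083 - \left(- \frac{680}{101} - \frac{1472}{129}\right) = -40083 - - \frac{236392}{13029} = -40083 + \frac{236392}{13029} = - \frac{522005015}{13029}$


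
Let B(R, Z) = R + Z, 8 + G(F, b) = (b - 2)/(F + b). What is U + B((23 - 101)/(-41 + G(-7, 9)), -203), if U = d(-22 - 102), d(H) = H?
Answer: -2277/7 ≈ -325.29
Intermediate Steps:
G(F, b) = -8 + (-2 + b)/(F + b) (G(F, b) = -8 + (b - 2)/(F + b) = -8 + (-2 + b)/(F + b))
U = -124 (U = -22 - 102 = -124)
U + B((23 - 101)/(-41 + G(-7, 9)), -203) = -124 + ((23 - 101)/(-41 + (-2 - 8*(-7) - 7*9)/(-7 + 9)) - 203) = -124 + (-78/(-41 + (-2 + 56 - 63)/2) - 203) = -124 + (-78/(-41 + (½)*(-9)) - 203) = -124 + (-78/(-41 - 9/2) - 203) = -124 + (-78/(-91/2) - 203) = -124 + (-78*(-2/91) - 203) = -124 + (12/7 - 203) = -124 - 1409/7 = -2277/7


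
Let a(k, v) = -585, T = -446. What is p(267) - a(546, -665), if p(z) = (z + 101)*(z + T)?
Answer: -65287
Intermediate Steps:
p(z) = (-446 + z)*(101 + z) (p(z) = (z + 101)*(z - 446) = (101 + z)*(-446 + z) = (-446 + z)*(101 + z))
p(267) - a(546, -665) = (-45046 + 267**2 - 345*267) - 1*(-585) = (-45046 + 71289 - 92115) + 585 = -65872 + 585 = -65287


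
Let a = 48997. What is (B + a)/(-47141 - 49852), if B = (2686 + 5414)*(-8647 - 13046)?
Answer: 175664303/96993 ≈ 1811.1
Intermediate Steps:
B = -175713300 (B = 8100*(-21693) = -175713300)
(B + a)/(-47141 - 49852) = (-175713300 + 48997)/(-47141 - 49852) = -175664303/(-96993) = -175664303*(-1/96993) = 175664303/96993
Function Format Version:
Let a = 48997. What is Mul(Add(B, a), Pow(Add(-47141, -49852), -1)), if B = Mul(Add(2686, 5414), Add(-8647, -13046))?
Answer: Rational(175664303, 96993) ≈ 1811.1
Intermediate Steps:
B = -175713300 (B = Mul(8100, -21693) = -175713300)
Mul(Add(B, a), Pow(Add(-47141, -49852), -1)) = Mul(Add(-175713300, 48997), Pow(Add(-47141, -49852), -1)) = Mul(-175664303, Pow(-96993, -1)) = Mul(-175664303, Rational(-1, 96993)) = Rational(175664303, 96993)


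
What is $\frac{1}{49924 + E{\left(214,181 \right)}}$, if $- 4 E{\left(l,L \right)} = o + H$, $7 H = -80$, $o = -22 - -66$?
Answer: $\frac{7}{349411} \approx 2.0034 \cdot 10^{-5}$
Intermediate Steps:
$o = 44$ ($o = -22 + 66 = 44$)
$H = - \frac{80}{7}$ ($H = \frac{1}{7} \left(-80\right) = - \frac{80}{7} \approx -11.429$)
$E{\left(l,L \right)} = - \frac{57}{7}$ ($E{\left(l,L \right)} = - \frac{44 - \frac{80}{7}}{4} = \left(- \frac{1}{4}\right) \frac{228}{7} = - \frac{57}{7}$)
$\frac{1}{49924 + E{\left(214,181 \right)}} = \frac{1}{49924 - \frac{57}{7}} = \frac{1}{\frac{349411}{7}} = \frac{7}{349411}$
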